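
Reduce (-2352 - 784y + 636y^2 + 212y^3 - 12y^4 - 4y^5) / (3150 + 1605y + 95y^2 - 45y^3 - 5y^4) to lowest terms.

Euclidean algorithm in ℚ[y]:
  -4y^5 - 12y^4 + 212y^3 + 636y^2 - 784y - 2352 = ((4/5)y - 24/5)(-5y^4 - 45y^3 + 95y^2 + 1605y + 3150) + (-80y^3 - 192y^2 + 4400y + 12768)
  -5y^4 - 45y^3 + 95y^2 + 1605y + 3150 = ((1/16)y + 33/80)(-80y^3 - 192y^2 + 4400y + 12768) + (-(504/5)y^2 - 1008y - 10584/5)
  -80y^3 - 192y^2 + 4400y + 12768 = ((50/63)y - 380/63)(-(504/5)y^2 - 1008y - 10584/5) + (0)
Last nonzero remainder: -(504/5)y^2 - 1008y - 10584/5. Dividing through by -504/5 gives the monic gcd y^2 + 10y + 21.
Cancel y^2 + 10y + 21 from numerator and denominator to get the reduced form.

(112 - 16y - 28y^2 + 4y^3)/(-150 - 5y + 5y^2)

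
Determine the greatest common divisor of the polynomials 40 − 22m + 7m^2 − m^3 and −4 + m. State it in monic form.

Apply the Euclidean algorithm:
  −m^3 + 7m^2 − 22m + 40 = (−m^2 + 3m − 10)(m − 4) + (0)
The last nonzero remainder m − 4 is already monic.

−4 + m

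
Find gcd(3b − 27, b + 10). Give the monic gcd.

1

Euclidean algorithm in ℚ[b]:
  3b − 27 = (3)(b + 10) + (−57)
  b + 10 = (−(1/57)b − 10/57)(−57) + (0)
The last nonzero remainder is the constant −57, so the polynomials are coprime and gcd = 1.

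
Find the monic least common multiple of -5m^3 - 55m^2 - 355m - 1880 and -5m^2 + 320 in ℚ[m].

m^4 + 3m^3 - 17m^2 - 192m - 3008

Apply the Euclidean algorithm:
  -5m^3 - 55m^2 - 355m - 1880 = (m + 11)(-5m^2 + 320) + (-675m - 5400)
  -5m^2 + 320 = ((1/135)m - 8/135)(-675m - 5400) + (0)
Last nonzero remainder: -675m - 5400. Dividing through by -675 gives the monic gcd m + 8.
Then lcm(f, g) = f·g / gcd(f, g); expanding and making the result monic gives the answer.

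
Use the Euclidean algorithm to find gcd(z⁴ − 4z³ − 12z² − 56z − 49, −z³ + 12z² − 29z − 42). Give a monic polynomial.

By polynomial division,
  z⁴ − 4z³ − 12z² − 56z − 49 = (−z − 8)(−z³ + 12z² − 29z − 42) + (55z² − 330z − 385)
  −z³ + 12z² − 29z − 42 = (−(1/55)z + 6/55)(55z² − 330z − 385) + (0)
Last nonzero remainder: 55z² − 330z − 385. Dividing through by 55 gives the monic gcd z² − 6z − 7.

z² − 6z − 7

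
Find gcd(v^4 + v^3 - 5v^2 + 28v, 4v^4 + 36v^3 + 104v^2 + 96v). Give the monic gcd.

Euclidean algorithm in ℚ[v]:
  v^4 + v^3 - 5v^2 + 28v = (1/4)(4v^4 + 36v^3 + 104v^2 + 96v) + (-8v^3 - 31v^2 + 4v)
  4v^4 + 36v^3 + 104v^2 + 96v = (-(1/2)v - 41/16)(-8v^3 - 31v^2 + 4v) + ((425/16)v^2 + (425/4)v)
  -8v^3 - 31v^2 + 4v = (-(128/425)v + 16/425)((425/16)v^2 + (425/4)v) + (0)
Last nonzero remainder: (425/16)v^2 + (425/4)v. Dividing through by 425/16 gives the monic gcd v^2 + 4v.

v^2 + 4v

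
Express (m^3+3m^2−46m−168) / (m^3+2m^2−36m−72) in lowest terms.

By polynomial division,
  m^3+3m^2−46m−168 = (m^3+2m^2−36m−72) + (m^2−10m−96)
  m^3+2m^2−36m−72 = (m+12)(m^2−10m−96) + (180m+1080)
  m^2−10m−96 = ((1/180)m−4/45)(180m+1080) + (0)
Last nonzero remainder: 180m+1080. Dividing through by 180 gives the monic gcd m+6.
Cancel m+6 from numerator and denominator to get the reduced form.

(m^2−3m−28)/(m^2−4m−12)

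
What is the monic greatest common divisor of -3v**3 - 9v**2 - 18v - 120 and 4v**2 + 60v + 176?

Apply the Euclidean algorithm:
  -3v**3 - 9v**2 - 18v - 120 = (-(3/4)v + 9)(4v**2 + 60v + 176) + (-426v - 1704)
  4v**2 + 60v + 176 = (-(2/213)v - 22/213)(-426v - 1704) + (0)
Last nonzero remainder: -426v - 1704. Dividing through by -426 gives the monic gcd v + 4.

v + 4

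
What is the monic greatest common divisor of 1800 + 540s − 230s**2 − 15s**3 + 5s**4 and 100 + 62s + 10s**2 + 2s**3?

2 + s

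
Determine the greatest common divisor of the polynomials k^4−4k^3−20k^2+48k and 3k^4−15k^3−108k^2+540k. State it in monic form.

k^2−6k

By polynomial division,
  k^4−4k^3−20k^2+48k = (1/3)(3k^4−15k^3−108k^2+540k) + (k^3+16k^2−132k)
  3k^4−15k^3−108k^2+540k = (3k−63)(k^3+16k^2−132k) + (1296k^2−7776k)
  k^3+16k^2−132k = ((1/1296)k+11/648)(1296k^2−7776k) + (0)
Last nonzero remainder: 1296k^2−7776k. Dividing through by 1296 gives the monic gcd k^2−6k.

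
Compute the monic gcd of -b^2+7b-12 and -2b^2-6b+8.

1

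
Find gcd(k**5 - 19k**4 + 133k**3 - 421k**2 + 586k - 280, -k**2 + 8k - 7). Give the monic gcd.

Euclidean algorithm in ℚ[k]:
  k**5 - 19k**4 + 133k**3 - 421k**2 + 586k - 280 = (-k**3 + 11k**2 - 38k + 40)(-k**2 + 8k - 7) + (0)
Last nonzero remainder: -k**2 + 8k - 7. Dividing through by -1 gives the monic gcd k**2 - 8k + 7.

k**2 - 8k + 7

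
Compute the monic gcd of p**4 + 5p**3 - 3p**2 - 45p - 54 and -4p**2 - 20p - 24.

By polynomial division,
  p**4 + 5p**3 - 3p**2 - 45p - 54 = (-(1/4)p**2 + 9/4)(-4p**2 - 20p - 24) + (0)
Last nonzero remainder: -4p**2 - 20p - 24. Dividing through by -4 gives the monic gcd p**2 + 5p + 6.

p**2 + 5p + 6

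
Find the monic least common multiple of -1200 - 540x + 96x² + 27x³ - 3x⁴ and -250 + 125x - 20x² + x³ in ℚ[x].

Euclidean algorithm in ℚ[x]:
  -3x⁴ + 27x³ + 96x² - 540x - 1200 = (-3x - 33)(x³ - 20x² + 125x - 250) + (-189x² + 2835x - 9450)
  x³ - 20x² + 125x - 250 = (-(1/189)x + 5/189)(-189x² + 2835x - 9450) + (0)
Last nonzero remainder: -189x² + 2835x - 9450. Dividing through by -189 gives the monic gcd x² - 15x + 50.
Then lcm(f, g) = f·g / gcd(f, g); expanding and making the result monic gives the answer.

-2000 - 500x + 340x² + 13x³ - 14x⁴ + x⁵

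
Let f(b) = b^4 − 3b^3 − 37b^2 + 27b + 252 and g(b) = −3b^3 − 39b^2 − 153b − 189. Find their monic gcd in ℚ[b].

b + 3

Repeated division with remainder:
  b^4 − 3b^3 − 37b^2 + 27b + 252 = (−(1/3)b + 16/3)(−3b^3 − 39b^2 − 153b − 189) + (120b^2 + 780b + 1260)
  −3b^3 − 39b^2 − 153b − 189 = (−(1/40)b − 13/80)(120b^2 + 780b + 1260) + ((21/4)b + 63/4)
  120b^2 + 780b + 1260 = ((160/7)b + 80)((21/4)b + 63/4) + (0)
Last nonzero remainder: (21/4)b + 63/4. Dividing through by 21/4 gives the monic gcd b + 3.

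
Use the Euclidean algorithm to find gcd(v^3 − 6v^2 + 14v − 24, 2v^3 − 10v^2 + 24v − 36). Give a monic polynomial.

v^2 − 2v + 6

Euclidean algorithm in ℚ[v]:
  v^3 − 6v^2 + 14v − 24 = (1/2)(2v^3 − 10v^2 + 24v − 36) + (−v^2 + 2v − 6)
  2v^3 − 10v^2 + 24v − 36 = (−2v + 6)(−v^2 + 2v − 6) + (0)
Last nonzero remainder: −v^2 + 2v − 6. Dividing through by −1 gives the monic gcd v^2 − 2v + 6.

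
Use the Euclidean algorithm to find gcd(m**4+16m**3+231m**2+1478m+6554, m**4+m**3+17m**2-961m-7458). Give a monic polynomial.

m**2+6m+113

Repeated division with remainder:
  m**4+16m**3+231m**2+1478m+6554 = (m**4+m**3+17m**2-961m-7458) + (15m**3+214m**2+2439m+14012)
  m**4+m**3+17m**2-961m-7458 = ((1/15)m-199/225)(15m**3+214m**2+2439m+14012) + ((9826/225)m**2+(19652/75)m+1110338/225)
  15m**3+214m**2+2439m+14012 = ((3375/9826)m+13950/4913)((9826/225)m**2+(19652/75)m+1110338/225) + (0)
Last nonzero remainder: (9826/225)m**2+(19652/75)m+1110338/225. Dividing through by 9826/225 gives the monic gcd m**2+6m+113.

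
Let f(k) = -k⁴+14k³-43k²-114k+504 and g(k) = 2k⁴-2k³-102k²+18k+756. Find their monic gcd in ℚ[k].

k²-4k-21

Euclidean algorithm in ℚ[k]:
  -k⁴+14k³-43k²-114k+504 = (-1/2)(2k⁴-2k³-102k²+18k+756) + (13k³-94k²-105k+882)
  2k⁴-2k³-102k²+18k+756 = ((2/13)k+162/169)(13k³-94k²-105k+882) + ((720/169)k²-(2880/169)k-15120/169)
  13k³-94k²-105k+882 = ((2197/720)k-1183/120)((720/169)k²-(2880/169)k-15120/169) + (0)
Last nonzero remainder: (720/169)k²-(2880/169)k-15120/169. Dividing through by 720/169 gives the monic gcd k²-4k-21.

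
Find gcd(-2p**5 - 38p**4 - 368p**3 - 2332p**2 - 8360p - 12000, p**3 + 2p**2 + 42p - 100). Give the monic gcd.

p**2 + 4p + 50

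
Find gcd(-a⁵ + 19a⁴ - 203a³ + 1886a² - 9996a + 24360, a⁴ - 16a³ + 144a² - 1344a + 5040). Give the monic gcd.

a³ - 10a² + 84a - 840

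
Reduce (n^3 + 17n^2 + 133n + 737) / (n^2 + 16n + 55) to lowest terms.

By polynomial division,
  n^3 + 17n^2 + 133n + 737 = (n + 1)(n^2 + 16n + 55) + (62n + 682)
  n^2 + 16n + 55 = ((1/62)n + 5/62)(62n + 682) + (0)
Last nonzero remainder: 62n + 682. Dividing through by 62 gives the monic gcd n + 11.
Cancel n + 11 from numerator and denominator to get the reduced form.

(n^2 + 6n + 67)/(n + 5)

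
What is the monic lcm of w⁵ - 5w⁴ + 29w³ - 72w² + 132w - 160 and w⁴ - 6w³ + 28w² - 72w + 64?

Repeated division with remainder:
  w⁵ - 5w⁴ + 29w³ - 72w² + 132w - 160 = (w + 1)(w⁴ - 6w³ + 28w² - 72w + 64) + (7w³ - 28w² + 140w - 224)
  w⁴ - 6w³ + 28w² - 72w + 64 = ((1/7)w - 2/7)(7w³ - 28w² + 140w - 224) + (0)
Last nonzero remainder: 7w³ - 28w² + 140w - 224. Dividing through by 7 gives the monic gcd w³ - 4w² + 20w - 32.
Then lcm(f, g) = f·g / gcd(f, g); expanding and making the result monic gives the answer.

w⁶ - 7w⁵ + 39w⁴ - 130w³ + 276w² - 424w + 320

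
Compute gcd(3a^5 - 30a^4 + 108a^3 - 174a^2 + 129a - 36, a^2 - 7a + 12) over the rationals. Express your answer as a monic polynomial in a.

a^2 - 7a + 12

Repeated division with remainder:
  3a^5 - 30a^4 + 108a^3 - 174a^2 + 129a - 36 = (3a^3 - 9a^2 + 9a - 3)(a^2 - 7a + 12) + (0)
The last nonzero remainder a^2 - 7a + 12 is already monic.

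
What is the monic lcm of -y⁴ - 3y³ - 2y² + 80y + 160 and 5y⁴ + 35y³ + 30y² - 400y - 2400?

y⁵ + 9y⁴ + 20y³ - 68y² - 640y - 960

By polynomial division,
  -y⁴ - 3y³ - 2y² + 80y + 160 = (-1/5)(5y⁴ + 35y³ + 30y² - 400y - 2400) + (4y³ + 4y² - 320)
  5y⁴ + 35y³ + 30y² - 400y - 2400 = ((5/4)y + 15/2)(4y³ + 4y² - 320) + (0)
Last nonzero remainder: 4y³ + 4y² - 320. Dividing through by 4 gives the monic gcd y³ + y² - 80.
Then lcm(f, g) = f·g / gcd(f, g); expanding and making the result monic gives the answer.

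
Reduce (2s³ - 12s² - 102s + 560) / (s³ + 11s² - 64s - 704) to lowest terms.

(2s² + 4s - 70)/(s² + 19s + 88)

By polynomial division,
  2s³ - 12s² - 102s + 560 = (2)(s³ + 11s² - 64s - 704) + (-34s² + 26s + 1968)
  s³ + 11s² - 64s - 704 = (-(1/34)s - 100/289)(-34s² + 26s + 1968) + ((832/289)s - 6656/289)
  -34s² + 26s + 1968 = (-(4913/416)s - 35547/416)((832/289)s - 6656/289) + (0)
Last nonzero remainder: (832/289)s - 6656/289. Dividing through by 832/289 gives the monic gcd s - 8.
Cancel s - 8 from numerator and denominator to get the reduced form.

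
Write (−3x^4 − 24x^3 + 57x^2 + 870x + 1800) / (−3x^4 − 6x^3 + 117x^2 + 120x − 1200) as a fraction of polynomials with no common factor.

(x^2 − 2x − 24)/(x^2 − 8x + 16)

By polynomial division,
  −3x^4 − 24x^3 + 57x^2 + 870x + 1800 = (−3x^4 − 6x^3 + 117x^2 + 120x − 1200) + (−18x^3 − 60x^2 + 750x + 3000)
  −3x^4 − 6x^3 + 117x^2 + 120x − 1200 = ((1/6)x − 2/9)(−18x^3 − 60x^2 + 750x + 3000) + (−(64/3)x^2 − (640/3)x − 1600/3)
  −18x^3 − 60x^2 + 750x + 3000 = ((27/32)x − 45/8)(−(64/3)x^2 − (640/3)x − 1600/3) + (0)
Last nonzero remainder: −(64/3)x^2 − (640/3)x − 1600/3. Dividing through by −64/3 gives the monic gcd x^2 + 10x + 25.
Cancel x^2 + 10x + 25 from numerator and denominator to get the reduced form.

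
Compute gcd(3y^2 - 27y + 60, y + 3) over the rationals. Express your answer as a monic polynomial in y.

1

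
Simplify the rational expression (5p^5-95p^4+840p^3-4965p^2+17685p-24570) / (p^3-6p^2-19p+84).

Apply the Euclidean algorithm:
  5p^5-95p^4+840p^3-4965p^2+17685p-24570 = (5p^2-65p+545)(p^3-6p^2-19p+84) + (-3350p^2+33500p-70350)
  p^3-6p^2-19p+84 = (-(1/3350)p-2/1675)(-3350p^2+33500p-70350) + (0)
Last nonzero remainder: -3350p^2+33500p-70350. Dividing through by -3350 gives the monic gcd p^2-10p+21.
Cancel p^2-10p+21 from numerator and denominator to get the reduced form.

(5p^3-45p^2+285p-1170)/(p+4)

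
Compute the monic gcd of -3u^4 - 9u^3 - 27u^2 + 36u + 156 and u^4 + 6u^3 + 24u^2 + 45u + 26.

u^3 + 5u^2 + 19u + 26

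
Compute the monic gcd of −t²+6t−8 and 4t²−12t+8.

t−2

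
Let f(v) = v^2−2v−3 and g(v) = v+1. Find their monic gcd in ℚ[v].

v+1

By polynomial division,
  v^2−2v−3 = (v−3)(v+1) + (0)
The last nonzero remainder v+1 is already monic.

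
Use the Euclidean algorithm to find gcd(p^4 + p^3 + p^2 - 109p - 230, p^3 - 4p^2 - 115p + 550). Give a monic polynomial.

Apply the Euclidean algorithm:
  p^4 + p^3 + p^2 - 109p - 230 = (p + 5)(p^3 - 4p^2 - 115p + 550) + (136p^2 - 84p - 2980)
  p^3 - 4p^2 - 115p + 550 = ((1/136)p - 115/4624)(136p^2 - 84p - 2980) + (-(110025/1156)p + 550125/1156)
  136p^2 - 84p - 2980 = (-(157216/110025)p - 688976/110025)(-(110025/1156)p + 550125/1156) + (0)
Last nonzero remainder: -(110025/1156)p + 550125/1156. Dividing through by -110025/1156 gives the monic gcd p - 5.

p - 5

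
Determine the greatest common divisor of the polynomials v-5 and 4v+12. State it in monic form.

Repeated division with remainder:
  v-5 = (1/4)(4v+12) + (-8)
  4v+12 = (-(1/2)v-3/2)(-8) + (0)
The last nonzero remainder is the constant -8, so the polynomials are coprime and gcd = 1.

1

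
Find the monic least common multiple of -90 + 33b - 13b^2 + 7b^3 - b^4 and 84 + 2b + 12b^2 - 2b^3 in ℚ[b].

-630 + 321b - 124b^2 + 62b^3 - 14b^4 + b^5

By polynomial division,
  -b^4 + 7b^3 - 13b^2 + 33b - 90 = ((1/2)b - 1/2)(-2b^3 + 12b^2 + 2b + 84) + (-8b^2 - 8b - 48)
  -2b^3 + 12b^2 + 2b + 84 = ((1/4)b - 7/4)(-8b^2 - 8b - 48) + (0)
Last nonzero remainder: -8b^2 - 8b - 48. Dividing through by -8 gives the monic gcd b^2 + b + 6.
Then lcm(f, g) = f·g / gcd(f, g); expanding and making the result monic gives the answer.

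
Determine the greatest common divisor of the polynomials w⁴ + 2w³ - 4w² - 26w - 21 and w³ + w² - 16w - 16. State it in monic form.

Euclidean algorithm in ℚ[w]:
  w⁴ + 2w³ - 4w² - 26w - 21 = (w + 1)(w³ + w² - 16w - 16) + (11w² + 6w - 5)
  w³ + w² - 16w - 16 = ((1/11)w + 5/121)(11w² + 6w - 5) + (-(1911/121)w - 1911/121)
  11w² + 6w - 5 = (-(1331/1911)w + 605/1911)(-(1911/121)w - 1911/121) + (0)
Last nonzero remainder: -(1911/121)w - 1911/121. Dividing through by -1911/121 gives the monic gcd w + 1.

w + 1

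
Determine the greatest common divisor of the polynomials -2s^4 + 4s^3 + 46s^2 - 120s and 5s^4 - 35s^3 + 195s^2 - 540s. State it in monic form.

s^2 - 4s

By polynomial division,
  -2s^4 + 4s^3 + 46s^2 - 120s = (-2/5)(5s^4 - 35s^3 + 195s^2 - 540s) + (-10s^3 + 124s^2 - 336s)
  5s^4 - 35s^3 + 195s^2 - 540s = (-(1/2)s - 27/10)(-10s^3 + 124s^2 - 336s) + ((1809/5)s^2 - (7236/5)s)
  -10s^3 + 124s^2 - 336s = (-(50/1809)s + 140/603)((1809/5)s^2 - (7236/5)s) + (0)
Last nonzero remainder: (1809/5)s^2 - (7236/5)s. Dividing through by 1809/5 gives the monic gcd s^2 - 4s.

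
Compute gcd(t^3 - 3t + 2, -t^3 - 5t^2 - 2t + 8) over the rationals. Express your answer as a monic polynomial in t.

t^2 + t - 2

Euclidean algorithm in ℚ[t]:
  t^3 - 3t + 2 = (-1)(-t^3 - 5t^2 - 2t + 8) + (-5t^2 - 5t + 10)
  -t^3 - 5t^2 - 2t + 8 = ((1/5)t + 4/5)(-5t^2 - 5t + 10) + (0)
Last nonzero remainder: -5t^2 - 5t + 10. Dividing through by -5 gives the monic gcd t^2 + t - 2.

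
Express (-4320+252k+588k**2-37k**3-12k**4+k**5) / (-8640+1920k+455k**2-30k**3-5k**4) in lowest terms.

Repeated division with remainder:
  k**5-12k**4-37k**3+588k**2+252k-4320 = (-(1/5)k+18/5)(-5k**4-30k**3+455k**2+1920k-8640) + (162k**3-666k**2-8388k+26784)
  -5k**4-30k**3+455k**2+1920k-8640 = (-(5/162)k-455/1458)(162k**3-666k**2-8388k+26784) + (-(950/81)k**2+(10450/81)k-7600/27)
  162k**3-666k**2-8388k+26784 = (-(6561/475)k-45198/475)(-(950/81)k**2+(10450/81)k-7600/27) + (0)
Last nonzero remainder: -(950/81)k**2+(10450/81)k-7600/27. Dividing through by -950/81 gives the monic gcd k**2-11k+24.
Cancel k**2-11k+24 from numerator and denominator to get the reduced form.

(180+72k+k**2-k**3)/(360+85k+5k**2)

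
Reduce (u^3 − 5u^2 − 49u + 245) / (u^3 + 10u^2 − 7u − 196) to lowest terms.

Euclidean algorithm in ℚ[u]:
  u^3 − 5u^2 − 49u + 245 = (u^3 + 10u^2 − 7u − 196) + (−15u^2 − 42u + 441)
  u^3 + 10u^2 − 7u − 196 = (−(1/15)u − 12/25)(−15u^2 − 42u + 441) + ((56/25)u + 392/25)
  −15u^2 − 42u + 441 = (−(375/56)u + 225/8)((56/25)u + 392/25) + (0)
Last nonzero remainder: (56/25)u + 392/25. Dividing through by 56/25 gives the monic gcd u + 7.
Cancel u + 7 from numerator and denominator to get the reduced form.

(u^2 − 12u + 35)/(u^2 + 3u − 28)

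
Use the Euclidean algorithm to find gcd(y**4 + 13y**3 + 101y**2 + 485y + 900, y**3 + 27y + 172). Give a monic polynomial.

y + 4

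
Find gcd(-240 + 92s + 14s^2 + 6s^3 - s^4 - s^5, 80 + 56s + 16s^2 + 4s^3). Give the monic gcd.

10 + 2s + s^2

Euclidean algorithm in ℚ[s]:
  -s^5 - s^4 + 6s^3 + 14s^2 + 92s - 240 = (-(1/4)s^2 + (3/4)s + 2)(4s^3 + 16s^2 + 56s + 80) + (-40s^2 - 80s - 400)
  4s^3 + 16s^2 + 56s + 80 = (-(1/10)s - 1/5)(-40s^2 - 80s - 400) + (0)
Last nonzero remainder: -40s^2 - 80s - 400. Dividing through by -40 gives the monic gcd s^2 + 2s + 10.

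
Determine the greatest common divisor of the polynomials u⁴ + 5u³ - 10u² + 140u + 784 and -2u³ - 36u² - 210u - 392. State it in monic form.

u² + 11u + 28

Repeated division with remainder:
  u⁴ + 5u³ - 10u² + 140u + 784 = (-(1/2)u + 13/2)(-2u³ - 36u² - 210u - 392) + (119u² + 1309u + 3332)
  -2u³ - 36u² - 210u - 392 = (-(2/119)u - 2/17)(119u² + 1309u + 3332) + (0)
Last nonzero remainder: 119u² + 1309u + 3332. Dividing through by 119 gives the monic gcd u² + 11u + 28.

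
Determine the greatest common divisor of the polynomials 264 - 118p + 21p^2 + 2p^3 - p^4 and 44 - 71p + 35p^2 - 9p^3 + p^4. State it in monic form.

-44 + 27p - 8p^2 + p^3

By polynomial division,
  -p^4 + 2p^3 + 21p^2 - 118p + 264 = (-1)(p^4 - 9p^3 + 35p^2 - 71p + 44) + (-7p^3 + 56p^2 - 189p + 308)
  p^4 - 9p^3 + 35p^2 - 71p + 44 = (-(1/7)p + 1/7)(-7p^3 + 56p^2 - 189p + 308) + (0)
Last nonzero remainder: -7p^3 + 56p^2 - 189p + 308. Dividing through by -7 gives the monic gcd p^3 - 8p^2 + 27p - 44.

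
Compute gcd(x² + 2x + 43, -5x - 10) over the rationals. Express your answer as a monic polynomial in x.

1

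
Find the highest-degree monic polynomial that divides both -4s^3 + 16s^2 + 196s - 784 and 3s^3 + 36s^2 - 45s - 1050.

s + 7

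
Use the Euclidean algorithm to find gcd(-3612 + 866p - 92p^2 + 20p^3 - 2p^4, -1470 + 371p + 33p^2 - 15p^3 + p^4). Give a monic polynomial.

42 - 13p + p^2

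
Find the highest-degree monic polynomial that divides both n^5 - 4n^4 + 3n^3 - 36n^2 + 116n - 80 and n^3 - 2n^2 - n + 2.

By polynomial division,
  n^5 - 4n^4 + 3n^3 - 36n^2 + 116n - 80 = (n^2 - 2n)(n^3 - 2n^2 - n + 2) + (-40n^2 + 120n - 80)
  n^3 - 2n^2 - n + 2 = (-(1/40)n - 1/40)(-40n^2 + 120n - 80) + (0)
Last nonzero remainder: -40n^2 + 120n - 80. Dividing through by -40 gives the monic gcd n^2 - 3n + 2.

n^2 - 3n + 2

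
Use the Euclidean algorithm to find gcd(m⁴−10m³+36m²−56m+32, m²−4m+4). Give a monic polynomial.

m²−4m+4

By polynomial division,
  m⁴−10m³+36m²−56m+32 = (m²−6m+8)(m²−4m+4) + (0)
The last nonzero remainder m²−4m+4 is already monic.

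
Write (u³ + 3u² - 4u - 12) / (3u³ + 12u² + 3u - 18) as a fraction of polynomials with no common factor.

(u - 2)/(3u - 3)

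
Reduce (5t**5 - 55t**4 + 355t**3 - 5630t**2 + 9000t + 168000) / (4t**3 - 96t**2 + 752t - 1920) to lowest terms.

By polynomial division,
  5t**5 - 55t**4 + 355t**3 - 5630t**2 + 9000t + 168000 = ((5/4)t**2 + (65/4)t + 975/4)(4t**3 - 96t**2 + 752t - 1920) + (7950t**2 - 143100t + 636000)
  4t**3 - 96t**2 + 752t - 1920 = ((2/3975)t - 4/1325)(7950t**2 - 143100t + 636000) + (0)
Last nonzero remainder: 7950t**2 - 143100t + 636000. Dividing through by 7950 gives the monic gcd t**2 - 18t + 80.
Cancel t**2 - 18t + 80 from numerator and denominator to get the reduced form.

(5t**3 + 35t**2 + 585t + 2100)/(4t - 24)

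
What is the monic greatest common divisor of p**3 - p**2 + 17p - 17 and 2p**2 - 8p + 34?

Apply the Euclidean algorithm:
  p**3 - p**2 + 17p - 17 = ((1/2)p + 3/2)(2p**2 - 8p + 34) + (12p - 68)
  2p**2 - 8p + 34 = ((1/6)p + 5/18)(12p - 68) + (476/9)
  12p - 68 = ((27/119)p - 9/7)(476/9) + (0)
The last nonzero remainder is the constant 476/9, so the polynomials are coprime and gcd = 1.

1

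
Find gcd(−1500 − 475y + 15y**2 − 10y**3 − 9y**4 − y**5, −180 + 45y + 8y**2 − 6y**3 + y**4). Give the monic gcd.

By polynomial division,
  −y**5 − 9y**4 − 10y**3 + 15y**2 − 475y − 1500 = (−y − 15)(y**4 − 6y**3 + 8y**2 + 45y − 180) + (−92y**3 + 180y**2 + 20y − 4200)
  y**4 − 6y**3 + 8y**2 + 45y − 180 = (−(1/92)y + 93/2116)(−92y**3 + 180y**2 + 20y − 4200) + ((162/529)y**2 − (810/529)y + 2430/529)
  −92y**3 + 180y**2 + 20y − 4200 = (−(24334/81)y − 74060/81)((162/529)y**2 − (810/529)y + 2430/529) + (0)
Last nonzero remainder: (162/529)y**2 − (810/529)y + 2430/529. Dividing through by 162/529 gives the monic gcd y**2 − 5y + 15.

15 − 5y + y**2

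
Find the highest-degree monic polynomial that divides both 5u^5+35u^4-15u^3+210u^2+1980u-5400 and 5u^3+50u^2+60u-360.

u^3+10u^2+12u-72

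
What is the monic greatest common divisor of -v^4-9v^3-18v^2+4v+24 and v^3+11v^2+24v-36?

Euclidean algorithm in ℚ[v]:
  -v^4-9v^3-18v^2+4v+24 = (-v+2)(v^3+11v^2+24v-36) + (-16v^2-80v+96)
  v^3+11v^2+24v-36 = (-(1/16)v-3/8)(-16v^2-80v+96) + (0)
Last nonzero remainder: -16v^2-80v+96. Dividing through by -16 gives the monic gcd v^2+5v-6.

v^2+5v-6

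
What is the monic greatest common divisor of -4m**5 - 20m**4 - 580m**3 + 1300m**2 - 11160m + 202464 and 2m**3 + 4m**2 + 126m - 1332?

m**3 + 2m**2 + 63m - 666

By polynomial division,
  -4m**5 - 20m**4 - 580m**3 + 1300m**2 - 11160m + 202464 = (-2m**2 - 6m - 152)(2m**3 + 4m**2 + 126m - 1332) + (0)
Last nonzero remainder: 2m**3 + 4m**2 + 126m - 1332. Dividing through by 2 gives the monic gcd m**3 + 2m**2 + 63m - 666.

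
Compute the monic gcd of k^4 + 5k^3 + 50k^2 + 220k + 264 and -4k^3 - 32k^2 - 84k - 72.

k^2 + 5k + 6

Apply the Euclidean algorithm:
  k^4 + 5k^3 + 50k^2 + 220k + 264 = (-(1/4)k + 3/4)(-4k^3 - 32k^2 - 84k - 72) + (53k^2 + 265k + 318)
  -4k^3 - 32k^2 - 84k - 72 = (-(4/53)k - 12/53)(53k^2 + 265k + 318) + (0)
Last nonzero remainder: 53k^2 + 265k + 318. Dividing through by 53 gives the monic gcd k^2 + 5k + 6.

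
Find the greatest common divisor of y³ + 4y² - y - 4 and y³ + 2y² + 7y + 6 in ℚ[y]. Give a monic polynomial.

By polynomial division,
  y³ + 4y² - y - 4 = (y³ + 2y² + 7y + 6) + (2y² - 8y - 10)
  y³ + 2y² + 7y + 6 = ((1/2)y + 3)(2y² - 8y - 10) + (36y + 36)
  2y² - 8y - 10 = ((1/18)y - 5/18)(36y + 36) + (0)
Last nonzero remainder: 36y + 36. Dividing through by 36 gives the monic gcd y + 1.

y + 1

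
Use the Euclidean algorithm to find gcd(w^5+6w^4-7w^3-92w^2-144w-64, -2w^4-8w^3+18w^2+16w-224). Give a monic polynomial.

w^2+8w+16

Repeated division with remainder:
  w^5+6w^4-7w^3-92w^2-144w-64 = (-(1/2)w-1)(-2w^4-8w^3+18w^2+16w-224) + (-6w^3-66w^2-240w-288)
  -2w^4-8w^3+18w^2+16w-224 = ((1/3)w-7/3)(-6w^3-66w^2-240w-288) + (-56w^2-448w-896)
  -6w^3-66w^2-240w-288 = ((3/28)w+9/28)(-56w^2-448w-896) + (0)
Last nonzero remainder: -56w^2-448w-896. Dividing through by -56 gives the monic gcd w^2+8w+16.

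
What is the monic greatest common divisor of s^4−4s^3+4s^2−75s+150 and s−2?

Apply the Euclidean algorithm:
  s^4−4s^3+4s^2−75s+150 = (s^3−2s^2−75)(s−2) + (0)
The last nonzero remainder s−2 is already monic.

s−2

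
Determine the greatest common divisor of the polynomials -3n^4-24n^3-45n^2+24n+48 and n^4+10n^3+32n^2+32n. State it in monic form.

n^2+8n+16

Euclidean algorithm in ℚ[n]:
  -3n^4-24n^3-45n^2+24n+48 = (-3)(n^4+10n^3+32n^2+32n) + (6n^3+51n^2+120n+48)
  n^4+10n^3+32n^2+32n = ((1/6)n+1/4)(6n^3+51n^2+120n+48) + (-(3/4)n^2-6n-12)
  6n^3+51n^2+120n+48 = (-8n-4)(-(3/4)n^2-6n-12) + (0)
Last nonzero remainder: -(3/4)n^2-6n-12. Dividing through by -3/4 gives the monic gcd n^2+8n+16.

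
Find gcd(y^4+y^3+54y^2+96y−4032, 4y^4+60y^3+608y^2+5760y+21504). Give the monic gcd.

y^3+7y^2+96y+672

By polynomial division,
  y^4+y^3+54y^2+96y−4032 = (1/4)(4y^4+60y^3+608y^2+5760y+21504) + (−14y^3−98y^2−1344y−9408)
  4y^4+60y^3+608y^2+5760y+21504 = (−(2/7)y−16/7)(−14y^3−98y^2−1344y−9408) + (0)
Last nonzero remainder: −14y^3−98y^2−1344y−9408. Dividing through by −14 gives the monic gcd y^3+7y^2+96y+672.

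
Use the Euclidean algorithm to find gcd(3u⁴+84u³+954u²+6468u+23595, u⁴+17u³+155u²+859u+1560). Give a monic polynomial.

By polynomial division,
  3u⁴+84u³+954u²+6468u+23595 = (3)(u⁴+17u³+155u²+859u+1560) + (33u³+489u²+3891u+18915)
  u⁴+17u³+155u²+859u+1560 = ((1/33)u+8/121)(33u³+489u²+3891u+18915) + ((576/121)u²+(3456/121)u+37440/121)
  33u³+489u²+3891u+18915 = ((1331/192)u+11737/192)((576/121)u²+(3456/121)u+37440/121) + (0)
Last nonzero remainder: (576/121)u²+(3456/121)u+37440/121. Dividing through by 576/121 gives the monic gcd u²+6u+65.

u²+6u+65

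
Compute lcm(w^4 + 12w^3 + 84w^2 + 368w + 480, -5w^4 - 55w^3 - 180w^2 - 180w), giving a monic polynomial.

w^6 + 15w^5 + 120w^4 + 620w^3 + 1584w^2 + 1440w

By polynomial division,
  w^4 + 12w^3 + 84w^2 + 368w + 480 = (-1/5)(-5w^4 - 55w^3 - 180w^2 - 180w) + (w^3 + 48w^2 + 332w + 480)
  -5w^4 - 55w^3 - 180w^2 - 180w = (-5w + 185)(w^3 + 48w^2 + 332w + 480) + (-7400w^2 - 59200w - 88800)
  w^3 + 48w^2 + 332w + 480 = (-(1/7400)w - 1/185)(-7400w^2 - 59200w - 88800) + (0)
Last nonzero remainder: -7400w^2 - 59200w - 88800. Dividing through by -7400 gives the monic gcd w^2 + 8w + 12.
Then lcm(f, g) = f·g / gcd(f, g); expanding and making the result monic gives the answer.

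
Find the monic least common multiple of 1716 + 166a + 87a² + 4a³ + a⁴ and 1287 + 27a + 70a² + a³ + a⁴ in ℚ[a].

Repeated division with remainder:
  a⁴ + 4a³ + 87a² + 166a + 1716 = (a⁴ + a³ + 70a² + 27a + 1287) + (3a³ + 17a² + 139a + 429)
  a⁴ + a³ + 70a² + 27a + 1287 = ((1/3)a − 14/9)(3a³ + 17a² + 139a + 429) + ((451/9)a² + (902/9)a + 5863/3)
  3a³ + 17a² + 139a + 429 = ((27/451)a + 9/41)((451/9)a² + (902/9)a + 5863/3) + (0)
Last nonzero remainder: (451/9)a² + (902/9)a + 5863/3. Dividing through by 451/9 gives the monic gcd a² + 2a + 39.
Then lcm(f, g) = f·g / gcd(f, g); expanding and making the result monic gives the answer.

56628 + 3762a + 4421a² + 211a³ + 116a⁴ + 3a⁵ + a⁶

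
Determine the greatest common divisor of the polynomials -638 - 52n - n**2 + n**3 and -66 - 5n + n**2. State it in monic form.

-11 + n

Apply the Euclidean algorithm:
  n**3 - n**2 - 52n - 638 = (n + 4)(n**2 - 5n - 66) + (34n - 374)
  n**2 - 5n - 66 = ((1/34)n + 3/17)(34n - 374) + (0)
Last nonzero remainder: 34n - 374. Dividing through by 34 gives the monic gcd n - 11.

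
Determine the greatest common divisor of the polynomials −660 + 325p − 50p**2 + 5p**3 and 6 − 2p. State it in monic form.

−3 + p

Apply the Euclidean algorithm:
  5p**3 − 50p**2 + 325p − 660 = (−(5/2)p**2 + (35/2)p − 110)(−2p + 6) + (0)
Last nonzero remainder: −2p + 6. Dividing through by −2 gives the monic gcd p − 3.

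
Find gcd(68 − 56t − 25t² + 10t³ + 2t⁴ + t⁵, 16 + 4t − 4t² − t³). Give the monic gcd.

−4 + t²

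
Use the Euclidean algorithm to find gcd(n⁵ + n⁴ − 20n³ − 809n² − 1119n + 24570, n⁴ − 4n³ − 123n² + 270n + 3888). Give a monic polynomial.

Apply the Euclidean algorithm:
  n⁵ + n⁴ − 20n³ − 809n² − 1119n + 24570 = (n + 5)(n⁴ − 4n³ − 123n² + 270n + 3888) + (123n³ − 464n² − 6357n + 5130)
  n⁴ − 4n³ − 123n² + 270n + 3888 = ((1/123)n − 28/15129)(123n³ − 464n² − 6357n + 5130) + (−(1091948/15129)n² + (1091948/5043)n + 6551688/1681)
  123n³ − 464n² − 6357n + 5130 = (−(1860867/1091948)n + 1437255/1091948)(−(1091948/15129)n² + (1091948/5043)n + 6551688/1681) + (0)
Last nonzero remainder: −(1091948/15129)n² + (1091948/5043)n + 6551688/1681. Dividing through by −1091948/15129 gives the monic gcd n² − 3n − 54.

n² − 3n − 54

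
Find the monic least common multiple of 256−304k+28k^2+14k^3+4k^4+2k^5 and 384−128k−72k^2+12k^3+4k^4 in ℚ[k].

−1536+1952k−192k^2−222k^3−3k^4−3k^5+3k^6+k^7

Apply the Euclidean algorithm:
  2k^5+4k^4+14k^3+28k^2−304k+256 = ((1/2)k−1/2)(4k^4+12k^3−72k^2−128k+384) + (56k^3+56k^2−560k+448)
  4k^4+12k^3−72k^2−128k+384 = ((1/14)k+1/7)(56k^3+56k^2−560k+448) + (−40k^2−80k+320)
  56k^3+56k^2−560k+448 = (−(7/5)k+7/5)(−40k^2−80k+320) + (0)
Last nonzero remainder: −40k^2−80k+320. Dividing through by −40 gives the monic gcd k^2+2k−8.
Then lcm(f, g) = f·g / gcd(f, g); expanding and making the result monic gives the answer.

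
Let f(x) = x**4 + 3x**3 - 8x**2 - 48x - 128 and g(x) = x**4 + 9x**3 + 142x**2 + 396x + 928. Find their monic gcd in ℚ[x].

Apply the Euclidean algorithm:
  x**4 + 3x**3 - 8x**2 - 48x - 128 = (x**4 + 9x**3 + 142x**2 + 396x + 928) + (-6x**3 - 150x**2 - 444x - 1056)
  x**4 + 9x**3 + 142x**2 + 396x + 928 = (-(1/6)x + 8/3)(-6x**3 - 150x**2 - 444x - 1056) + (468x**2 + 1404x + 3744)
  -6x**3 - 150x**2 - 444x - 1056 = (-(1/78)x - 11/39)(468x**2 + 1404x + 3744) + (0)
Last nonzero remainder: 468x**2 + 1404x + 3744. Dividing through by 468 gives the monic gcd x**2 + 3x + 8.

x**2 + 3x + 8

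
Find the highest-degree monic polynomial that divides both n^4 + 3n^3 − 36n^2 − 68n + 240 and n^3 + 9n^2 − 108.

Euclidean algorithm in ℚ[n]:
  n^4 + 3n^3 − 36n^2 − 68n + 240 = (n − 6)(n^3 + 9n^2 − 108) + (18n^2 + 40n − 408)
  n^3 + 9n^2 − 108 = ((1/18)n + 61/162)(18n^2 + 40n − 408) + ((616/81)n + 1232/27)
  18n^2 + 40n − 408 = ((729/308)n − 1377/154)((616/81)n + 1232/27) + (0)
Last nonzero remainder: (616/81)n + 1232/27. Dividing through by 616/81 gives the monic gcd n + 6.

n + 6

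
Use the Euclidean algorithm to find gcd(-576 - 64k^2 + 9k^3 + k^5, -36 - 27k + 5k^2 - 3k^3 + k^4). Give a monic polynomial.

Apply the Euclidean algorithm:
  k^5 + 9k^3 - 64k^2 - 576 = (k + 3)(k^4 - 3k^3 + 5k^2 - 27k - 36) + (13k^3 - 52k^2 + 117k - 468)
  k^4 - 3k^3 + 5k^2 - 27k - 36 = ((1/13)k + 1/13)(13k^3 - 52k^2 + 117k - 468) + (0)
Last nonzero remainder: 13k^3 - 52k^2 + 117k - 468. Dividing through by 13 gives the monic gcd k^3 - 4k^2 + 9k - 36.

-36 + 9k - 4k^2 + k^3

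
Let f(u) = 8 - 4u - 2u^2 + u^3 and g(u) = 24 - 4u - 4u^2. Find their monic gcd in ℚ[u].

-2 + u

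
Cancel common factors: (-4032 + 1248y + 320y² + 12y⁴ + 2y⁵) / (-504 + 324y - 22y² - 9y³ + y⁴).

Apply the Euclidean algorithm:
  2y⁵ + 12y⁴ + 320y² + 1248y - 4032 = (2y + 30)(y⁴ - 9y³ - 22y² + 324y - 504) + (314y³ + 332y² - 7464y + 11088)
  y⁴ - 9y³ - 22y² + 324y - 504 = ((1/314)y - 1579/49298)(314y³ + 332y² - 7464y + 11088) + ((305760/24649)y² + (1223040/24649)y - 3669120/24649)
  314y³ + 332y² - 7464y + 11088 = ((3869893/152880)y - 271139/3640)((305760/24649)y² + (1223040/24649)y - 3669120/24649) + (0)
Last nonzero remainder: (305760/24649)y² + (1223040/24649)y - 3669120/24649. Dividing through by 305760/24649 gives the monic gcd y² + 4y - 12.
Cancel y² + 4y - 12 from numerator and denominator to get the reduced form.

(336 + 8y + 4y² + 2y³)/(42 - 13y + y²)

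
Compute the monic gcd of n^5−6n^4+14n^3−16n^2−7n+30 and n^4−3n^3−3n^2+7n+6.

n^3−4n^2+n+6

Repeated division with remainder:
  n^5−6n^4+14n^3−16n^2−7n+30 = (n−3)(n^4−3n^3−3n^2+7n+6) + (8n^3−32n^2+8n+48)
  n^4−3n^3−3n^2+7n+6 = ((1/8)n+1/8)(8n^3−32n^2+8n+48) + (0)
Last nonzero remainder: 8n^3−32n^2+8n+48. Dividing through by 8 gives the monic gcd n^3−4n^2+n+6.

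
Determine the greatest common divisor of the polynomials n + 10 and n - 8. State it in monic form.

Apply the Euclidean algorithm:
  n + 10 = (n - 8) + (18)
  n - 8 = ((1/18)n - 4/9)(18) + (0)
The last nonzero remainder is the constant 18, so the polynomials are coprime and gcd = 1.

1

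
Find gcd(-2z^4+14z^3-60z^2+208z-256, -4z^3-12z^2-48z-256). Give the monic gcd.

z^2-z+16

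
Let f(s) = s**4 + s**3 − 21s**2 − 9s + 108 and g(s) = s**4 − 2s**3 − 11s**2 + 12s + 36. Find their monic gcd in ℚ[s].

s**2 − 6s + 9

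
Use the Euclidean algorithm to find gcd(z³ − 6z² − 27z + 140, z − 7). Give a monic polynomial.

z − 7

Apply the Euclidean algorithm:
  z³ − 6z² − 27z + 140 = (z² + z − 20)(z − 7) + (0)
The last nonzero remainder z − 7 is already monic.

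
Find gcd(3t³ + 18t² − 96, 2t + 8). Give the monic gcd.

t + 4

Apply the Euclidean algorithm:
  3t³ + 18t² − 96 = ((3/2)t² + 3t − 12)(2t + 8) + (0)
Last nonzero remainder: 2t + 8. Dividing through by 2 gives the monic gcd t + 4.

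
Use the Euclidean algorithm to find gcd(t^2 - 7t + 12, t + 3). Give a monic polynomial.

Euclidean algorithm in ℚ[t]:
  t^2 - 7t + 12 = (t - 10)(t + 3) + (42)
  t + 3 = ((1/42)t + 1/14)(42) + (0)
The last nonzero remainder is the constant 42, so the polynomials are coprime and gcd = 1.

1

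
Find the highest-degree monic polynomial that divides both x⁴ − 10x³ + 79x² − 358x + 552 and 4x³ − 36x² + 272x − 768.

Apply the Euclidean algorithm:
  x⁴ − 10x³ + 79x² − 358x + 552 = ((1/4)x − 1/4)(4x³ − 36x² + 272x − 768) + (2x² − 98x + 360)
  4x³ − 36x² + 272x − 768 = (2x + 80)(2x² − 98x + 360) + (7392x − 29568)
  2x² − 98x + 360 = ((1/3696)x − 15/1232)(7392x − 29568) + (0)
Last nonzero remainder: 7392x − 29568. Dividing through by 7392 gives the monic gcd x − 4.

x − 4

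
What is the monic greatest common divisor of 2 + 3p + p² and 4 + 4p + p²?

By polynomial division,
  p² + 3p + 2 = (p² + 4p + 4) + (-p - 2)
  p² + 4p + 4 = (-p - 2)(-p - 2) + (0)
Last nonzero remainder: -p - 2. Dividing through by -1 gives the monic gcd p + 2.

2 + p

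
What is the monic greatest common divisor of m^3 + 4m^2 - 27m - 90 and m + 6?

m + 6

Repeated division with remainder:
  m^3 + 4m^2 - 27m - 90 = (m^2 - 2m - 15)(m + 6) + (0)
The last nonzero remainder m + 6 is already monic.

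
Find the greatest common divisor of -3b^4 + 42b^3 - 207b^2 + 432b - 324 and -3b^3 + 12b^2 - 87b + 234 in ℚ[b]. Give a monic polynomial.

b - 3

Euclidean algorithm in ℚ[b]:
  -3b^4 + 42b^3 - 207b^2 + 432b - 324 = (b - 10)(-3b^3 + 12b^2 - 87b + 234) + (-672b + 2016)
  -3b^3 + 12b^2 - 87b + 234 = ((1/224)b^2 - (1/224)b + 13/112)(-672b + 2016) + (0)
Last nonzero remainder: -672b + 2016. Dividing through by -672 gives the monic gcd b - 3.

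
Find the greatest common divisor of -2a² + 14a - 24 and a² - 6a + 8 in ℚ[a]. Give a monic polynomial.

By polynomial division,
  -2a² + 14a - 24 = (-2)(a² - 6a + 8) + (2a - 8)
  a² - 6a + 8 = ((1/2)a - 1)(2a - 8) + (0)
Last nonzero remainder: 2a - 8. Dividing through by 2 gives the monic gcd a - 4.

a - 4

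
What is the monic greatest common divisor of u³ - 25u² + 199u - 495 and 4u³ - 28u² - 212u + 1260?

u² - 14u + 45

Apply the Euclidean algorithm:
  u³ - 25u² + 199u - 495 = (1/4)(4u³ - 28u² - 212u + 1260) + (-18u² + 252u - 810)
  4u³ - 28u² - 212u + 1260 = (-(2/9)u - 14/9)(-18u² + 252u - 810) + (0)
Last nonzero remainder: -18u² + 252u - 810. Dividing through by -18 gives the monic gcd u² - 14u + 45.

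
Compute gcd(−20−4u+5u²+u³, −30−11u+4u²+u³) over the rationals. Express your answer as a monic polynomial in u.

10+7u+u²

Repeated division with remainder:
  u³+5u²−4u−20 = (u³+4u²−11u−30) + (u²+7u+10)
  u³+4u²−11u−30 = (u−3)(u²+7u+10) + (0)
The last nonzero remainder u²+7u+10 is already monic.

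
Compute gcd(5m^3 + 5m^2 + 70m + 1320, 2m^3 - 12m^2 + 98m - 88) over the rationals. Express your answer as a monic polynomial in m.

Repeated division with remainder:
  5m^3 + 5m^2 + 70m + 1320 = (5/2)(2m^3 - 12m^2 + 98m - 88) + (35m^2 - 175m + 1540)
  2m^3 - 12m^2 + 98m - 88 = ((2/35)m - 2/35)(35m^2 - 175m + 1540) + (0)
Last nonzero remainder: 35m^2 - 175m + 1540. Dividing through by 35 gives the monic gcd m^2 - 5m + 44.

m^2 - 5m + 44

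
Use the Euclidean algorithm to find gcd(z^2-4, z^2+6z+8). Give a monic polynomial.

z+2

Apply the Euclidean algorithm:
  z^2-4 = (z^2+6z+8) + (-6z-12)
  z^2+6z+8 = (-(1/6)z-2/3)(-6z-12) + (0)
Last nonzero remainder: -6z-12. Dividing through by -6 gives the monic gcd z+2.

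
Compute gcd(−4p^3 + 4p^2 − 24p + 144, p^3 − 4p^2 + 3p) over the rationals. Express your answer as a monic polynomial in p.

p − 3

Repeated division with remainder:
  −4p^3 + 4p^2 − 24p + 144 = (−4)(p^3 − 4p^2 + 3p) + (−12p^2 − 12p + 144)
  p^3 − 4p^2 + 3p = (−(1/12)p + 5/12)(−12p^2 − 12p + 144) + (20p − 60)
  −12p^2 − 12p + 144 = (−(3/5)p − 12/5)(20p − 60) + (0)
Last nonzero remainder: 20p − 60. Dividing through by 20 gives the monic gcd p − 3.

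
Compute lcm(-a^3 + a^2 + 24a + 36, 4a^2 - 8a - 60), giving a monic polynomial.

Repeated division with remainder:
  -a^3 + a^2 + 24a + 36 = (-(1/4)a - 1/4)(4a^2 - 8a - 60) + (7a + 21)
  4a^2 - 8a - 60 = ((4/7)a - 20/7)(7a + 21) + (0)
Last nonzero remainder: 7a + 21. Dividing through by 7 gives the monic gcd a + 3.
Then lcm(f, g) = f·g / gcd(f, g); expanding and making the result monic gives the answer.

a^4 - 6a^3 - 19a^2 + 84a + 180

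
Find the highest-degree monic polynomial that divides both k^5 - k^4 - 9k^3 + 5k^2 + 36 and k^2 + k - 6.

By polynomial division,
  k^5 - k^4 - 9k^3 + 5k^2 + 36 = (k^3 - 2k^2 - k - 6)(k^2 + k - 6) + (0)
The last nonzero remainder k^2 + k - 6 is already monic.

k^2 + k - 6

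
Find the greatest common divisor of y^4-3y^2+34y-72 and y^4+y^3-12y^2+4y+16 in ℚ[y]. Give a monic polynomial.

y^2+2y-8

Apply the Euclidean algorithm:
  y^4-3y^2+34y-72 = (y^4+y^3-12y^2+4y+16) + (-y^3+9y^2+30y-88)
  y^4+y^3-12y^2+4y+16 = (-y-10)(-y^3+9y^2+30y-88) + (108y^2+216y-864)
  -y^3+9y^2+30y-88 = (-(1/108)y+11/108)(108y^2+216y-864) + (0)
Last nonzero remainder: 108y^2+216y-864. Dividing through by 108 gives the monic gcd y^2+2y-8.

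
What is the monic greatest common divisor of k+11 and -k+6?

1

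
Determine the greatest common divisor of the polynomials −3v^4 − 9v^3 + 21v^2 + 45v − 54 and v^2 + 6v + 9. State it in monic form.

v^2 + 6v + 9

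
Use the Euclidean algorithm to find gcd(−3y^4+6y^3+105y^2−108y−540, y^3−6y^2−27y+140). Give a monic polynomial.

By polynomial division,
  −3y^4+6y^3+105y^2−108y−540 = (−3y−12)(y^3−6y^2−27y+140) + (−48y^2−12y+1140)
  y^3−6y^2−27y+140 = (−(1/48)y+25/192)(−48y^2−12y+1140) + (−(27/16)y−135/16)
  −48y^2−12y+1140 = ((256/9)y−1216/9)(−(27/16)y−135/16) + (0)
Last nonzero remainder: −(27/16)y−135/16. Dividing through by −27/16 gives the monic gcd y+5.

y+5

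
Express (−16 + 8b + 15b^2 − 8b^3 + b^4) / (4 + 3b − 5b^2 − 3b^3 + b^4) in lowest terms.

Repeated division with remainder:
  b^4 − 8b^3 + 15b^2 + 8b − 16 = (b^4 − 3b^3 − 5b^2 + 3b + 4) + (−5b^3 + 20b^2 + 5b − 20)
  b^4 − 3b^3 − 5b^2 + 3b + 4 = (−(1/5)b − 1/5)(−5b^3 + 20b^2 + 5b − 20) + (0)
Last nonzero remainder: −5b^3 + 20b^2 + 5b − 20. Dividing through by −5 gives the monic gcd b^3 − 4b^2 − b + 4.
Cancel b^3 − 4b^2 − b + 4 from numerator and denominator to get the reduced form.

(−4 + b)/(1 + b)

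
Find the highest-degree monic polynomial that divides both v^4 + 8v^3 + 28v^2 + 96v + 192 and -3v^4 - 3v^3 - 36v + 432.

v^3 + 4v^2 + 12v + 48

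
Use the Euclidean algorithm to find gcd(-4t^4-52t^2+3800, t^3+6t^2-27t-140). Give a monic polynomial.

t-5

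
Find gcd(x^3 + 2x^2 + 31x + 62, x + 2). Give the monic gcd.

Apply the Euclidean algorithm:
  x^3 + 2x^2 + 31x + 62 = (x^2 + 31)(x + 2) + (0)
The last nonzero remainder x + 2 is already monic.

x + 2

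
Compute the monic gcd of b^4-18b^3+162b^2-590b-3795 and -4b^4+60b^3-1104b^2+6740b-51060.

b^2-10b+115

By polynomial division,
  b^4-18b^3+162b^2-590b-3795 = (-1/4)(-4b^4+60b^3-1104b^2+6740b-51060) + (-3b^3-114b^2+1095b-16560)
  -4b^4+60b^3-1104b^2+6740b-51060 = ((4/3)b-212/3)(-3b^3-114b^2+1095b-16560) + (-10620b^2+106200b-1221300)
  -3b^3-114b^2+1095b-16560 = ((1/3540)b+4/295)(-10620b^2+106200b-1221300) + (0)
Last nonzero remainder: -10620b^2+106200b-1221300. Dividing through by -10620 gives the monic gcd b^2-10b+115.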